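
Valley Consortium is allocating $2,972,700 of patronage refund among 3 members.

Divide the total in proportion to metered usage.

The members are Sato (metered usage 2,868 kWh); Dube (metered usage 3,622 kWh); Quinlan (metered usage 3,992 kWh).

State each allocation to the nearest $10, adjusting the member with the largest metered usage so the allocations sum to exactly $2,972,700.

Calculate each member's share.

Combined metered usage = 2,868 + 3,622 + 3,992 = 10,482.
Pro-rata amounts: Sato 813,366.11; Dube 1,027,200.86; Quinlan 1,132,133.03.
At nearest $10: Sato $813,370; Dube $1,027,200; Quinlan $1,132,130. Sum = $2,972,700.
Rounded total matches; no reconciliation needed.

Sato: $813,370 | Dube: $1,027,200 | Quinlan: $1,132,130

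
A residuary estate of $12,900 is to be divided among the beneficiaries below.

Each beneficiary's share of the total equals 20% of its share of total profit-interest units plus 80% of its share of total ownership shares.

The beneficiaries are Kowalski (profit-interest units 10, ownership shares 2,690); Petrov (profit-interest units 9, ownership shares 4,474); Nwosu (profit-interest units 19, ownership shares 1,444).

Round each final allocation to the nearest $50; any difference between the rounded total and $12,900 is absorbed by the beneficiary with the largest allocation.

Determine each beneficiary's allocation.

Totals — profit-interest units 38, ownership shares 8,608.
Composite weights (20% profit-interest units + 80% ownership shares): Kowalski 0.3026; Petrov 0.4632; Nwosu 0.2342.
Pro-rata amounts: Kowalski 3,903.95; Petrov 5,974.86; Nwosu 3,021.19.
After rounding ($50): Kowalski $3,900; Petrov $5,950; Nwosu $3,000. Sum = $12,850.
Difference $12,900 − $12,850 = +$50 applied to largest allocation (Petrov): Petrov becomes $6,000.

Kowalski: $3,900 · Petrov: $6,000 · Nwosu: $3,000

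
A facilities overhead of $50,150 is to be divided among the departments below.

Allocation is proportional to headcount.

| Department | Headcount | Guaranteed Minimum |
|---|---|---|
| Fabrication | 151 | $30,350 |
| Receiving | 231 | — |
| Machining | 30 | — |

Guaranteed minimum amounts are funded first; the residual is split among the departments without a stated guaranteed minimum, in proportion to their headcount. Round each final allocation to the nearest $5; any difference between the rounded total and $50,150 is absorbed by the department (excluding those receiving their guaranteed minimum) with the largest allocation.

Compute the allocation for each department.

Fabrication: $30,350 | Receiving: $17,525 | Machining: $2,275

Guaranteed amounts: Fabrication $30,350. Remaining pool $19,800.
Remaining pool split over remaining headcount 261: Receiving 17,524.14 → $17,525; Machining 2,275.86 → $2,275.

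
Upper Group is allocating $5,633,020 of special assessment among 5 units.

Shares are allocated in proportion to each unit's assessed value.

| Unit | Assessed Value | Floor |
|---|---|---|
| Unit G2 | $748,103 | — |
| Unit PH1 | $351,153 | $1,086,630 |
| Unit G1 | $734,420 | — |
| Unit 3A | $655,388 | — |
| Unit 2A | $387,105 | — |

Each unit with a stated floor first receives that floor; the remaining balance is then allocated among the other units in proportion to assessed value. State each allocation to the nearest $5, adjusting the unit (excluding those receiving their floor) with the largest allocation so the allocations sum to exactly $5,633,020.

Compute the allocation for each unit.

Minimums first: Unit PH1 $1,086,630. Residual $4,546,390.
Residual split over remaining assessed value 2,525,016: Unit G2 1,346,988.69 → $1,346,990; Unit G1 1,322,351.92 → $1,322,350; Unit 3A 1,180,051.71 → $1,180,050; Unit 2A 696,997.68 → $697,000.

Unit G2: $1,346,990 · Unit PH1: $1,086,630 · Unit G1: $1,322,350 · Unit 3A: $1,180,050 · Unit 2A: $697,000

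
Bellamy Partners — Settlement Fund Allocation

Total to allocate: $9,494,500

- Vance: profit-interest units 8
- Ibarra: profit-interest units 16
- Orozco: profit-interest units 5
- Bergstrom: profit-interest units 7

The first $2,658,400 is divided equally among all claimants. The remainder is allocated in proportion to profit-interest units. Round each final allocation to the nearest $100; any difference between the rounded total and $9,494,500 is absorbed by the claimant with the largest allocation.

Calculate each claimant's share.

Vance: $2,183,700 · Ibarra: $3,702,900 · Orozco: $1,614,100 · Bergstrom: $1,993,800

First tranche $2,658,400 split equally: $664,600 each.
Remainder $6,836,100 by profit-interest units (total 36): Vance 1,519,133.33 → $1,519,100; Ibarra 3,038,266.67 → $3,038,300; Orozco 949,458.33 → $949,500; Bergstrom 1,329,241.67 → $1,329,200.
Totals: Vance $664,600 + $1,519,100 = $2,183,700; Ibarra $664,600 + $3,038,300 = $3,702,900; Orozco $664,600 + $949,500 = $1,614,100; Bergstrom $664,600 + $1,329,200 = $1,993,800.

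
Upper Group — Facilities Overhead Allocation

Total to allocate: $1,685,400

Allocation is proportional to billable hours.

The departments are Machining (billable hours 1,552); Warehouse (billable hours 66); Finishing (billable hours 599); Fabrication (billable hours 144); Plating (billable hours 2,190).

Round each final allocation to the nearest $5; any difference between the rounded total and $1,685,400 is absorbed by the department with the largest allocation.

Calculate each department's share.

Billable hours total: 4,551.
Raw shares: Machining 1,552/4,551 × $1,685,400 = 574,761.77; Warehouse 66/4,551 × $1,685,400 = 24,442.19; Finishing 599/4,551 × $1,685,400 = 221,831.38; Fabrication 144/4,551 × $1,685,400 = 53,328.41; Plating 2,190/4,551 × $1,685,400 = 811,036.26.
After rounding ($5): Machining $574,760; Warehouse $24,440; Finishing $221,830; Fabrication $53,330; Plating $811,035. Sum = $1,685,395.
Difference $1,685,400 − $1,685,395 = +$5 applied to largest allocation (Plating): Plating becomes $811,040.

Machining: $574,760; Warehouse: $24,440; Finishing: $221,830; Fabrication: $53,330; Plating: $811,040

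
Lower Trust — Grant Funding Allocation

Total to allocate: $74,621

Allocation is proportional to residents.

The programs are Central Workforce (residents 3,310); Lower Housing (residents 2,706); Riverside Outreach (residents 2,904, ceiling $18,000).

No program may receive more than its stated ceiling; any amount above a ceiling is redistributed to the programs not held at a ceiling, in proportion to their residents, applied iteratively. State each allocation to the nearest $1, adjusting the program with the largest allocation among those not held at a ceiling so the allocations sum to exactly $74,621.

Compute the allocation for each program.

Combined residents = 8,920.
Proportional shares (ignoring caps): Central Workforce 27,690.08; Lower Housing 22,637.27; Riverside Outreach 24,293.65.
Capped: Riverside Outreach ($18,000); residual $56,621 reallocated over remaining residents 6,016.
Shares after redistribution: Central Workforce 31,152.84 → $31,153; Lower Housing 25,468.16 → $25,468.

Central Workforce: $31,153 · Lower Housing: $25,468 · Riverside Outreach: $18,000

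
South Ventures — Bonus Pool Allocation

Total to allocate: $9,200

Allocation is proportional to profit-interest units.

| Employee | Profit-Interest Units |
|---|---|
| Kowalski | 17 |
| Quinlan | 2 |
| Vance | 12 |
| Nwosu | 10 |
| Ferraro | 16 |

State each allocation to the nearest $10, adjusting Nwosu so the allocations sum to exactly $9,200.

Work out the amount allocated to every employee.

Kowalski: $2,740 · Quinlan: $320 · Vance: $1,940 · Nwosu: $1,620 · Ferraro: $2,580

Profit-interest units total: 57.
Unrounded shares: Kowalski 17/57 × $9,200 = 2,743.86; Quinlan 2/57 × $9,200 = 322.81; Vance 12/57 × $9,200 = 1,936.84; Nwosu 10/57 × $9,200 = 1,614.04; Ferraro 16/57 × $9,200 = 2,582.46.
After rounding ($10): Kowalski $2,740; Quinlan $320; Vance $1,940; Nwosu $1,610; Ferraro $2,580. Sum = $9,190.
Difference $9,200 − $9,190 = +$10 applied to Nwosu: Nwosu becomes $1,620.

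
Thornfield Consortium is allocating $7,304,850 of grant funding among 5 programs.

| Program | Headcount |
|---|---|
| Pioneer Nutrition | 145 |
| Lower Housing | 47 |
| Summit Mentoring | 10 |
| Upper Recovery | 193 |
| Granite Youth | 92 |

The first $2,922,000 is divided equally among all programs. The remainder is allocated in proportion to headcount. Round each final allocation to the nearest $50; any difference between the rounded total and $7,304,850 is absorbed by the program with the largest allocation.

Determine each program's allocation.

Equal tier: $2,922,000 ÷ 5 = $584,400 apiece.
Remainder $4,382,850 by headcount (total 487): Pioneer Nutrition 1,304,955.34 → $1,304,950; Lower Housing 422,985.52 → $423,000; Summit Mentoring 89,996.92 → $90,000; Upper Recovery 1,736,940.55 → $1,736,950; Granite Youth 827,971.66 → $827,950.
Totals: Pioneer Nutrition $584,400 + $1,304,950 = $1,889,350; Lower Housing $584,400 + $423,000 = $1,007,400; Summit Mentoring $584,400 + $90,000 = $674,400; Upper Recovery $584,400 + $1,736,950 = $2,321,350; Granite Youth $584,400 + $827,950 = $1,412,350.

Pioneer Nutrition: $1,889,350; Lower Housing: $1,007,400; Summit Mentoring: $674,400; Upper Recovery: $2,321,350; Granite Youth: $1,412,350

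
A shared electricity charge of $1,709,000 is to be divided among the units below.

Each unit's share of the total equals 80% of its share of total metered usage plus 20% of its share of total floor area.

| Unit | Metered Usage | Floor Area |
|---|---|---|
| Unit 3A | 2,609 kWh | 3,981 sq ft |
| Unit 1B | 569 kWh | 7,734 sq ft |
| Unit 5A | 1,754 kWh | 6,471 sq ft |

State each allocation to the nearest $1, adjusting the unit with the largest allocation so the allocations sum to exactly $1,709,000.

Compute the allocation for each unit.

Metered usage total 4,932; floor area total 18,186.
Combined weights (80% metered usage + 20% floor area): Unit 3A 0.4670; Unit 1B 0.1773; Unit 5A 0.3557.
Unrounded shares: Unit 3A 798,062.65; Unit 1B 303,090.56; Unit 5A 607,846.80.
At nearest $1: Unit 3A $798,063; Unit 1B $303,091; Unit 5A $607,847. Sum = $1,709,001.
Difference $1,709,000 − $1,709,001 = −$1 applied to largest allocation (Unit 3A): Unit 3A becomes $798,062.

Unit 3A: $798,062 | Unit 1B: $303,091 | Unit 5A: $607,847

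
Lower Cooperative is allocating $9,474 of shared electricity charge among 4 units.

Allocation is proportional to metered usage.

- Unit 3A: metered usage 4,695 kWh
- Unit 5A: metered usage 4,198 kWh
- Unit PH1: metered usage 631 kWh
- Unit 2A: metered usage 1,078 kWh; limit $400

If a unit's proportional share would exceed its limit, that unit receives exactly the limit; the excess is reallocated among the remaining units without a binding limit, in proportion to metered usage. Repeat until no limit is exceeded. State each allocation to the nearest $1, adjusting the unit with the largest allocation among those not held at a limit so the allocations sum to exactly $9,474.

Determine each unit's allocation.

Total metered usage = 10,602.
Unconstrained shares: Unit 3A 4,195.48; Unit 5A 3,751.35; Unit PH1 563.86; Unit 2A 963.31.
Held at cap: Unit 2A ($400); residual $9,074 reallocated over remaining metered usage 9,524.
Shares after redistribution: Unit 3A 4,473.17 → $4,473; Unit 5A 3,999.65 → $4,000; Unit PH1 601.19 → $601.

Unit 3A: $4,473 · Unit 5A: $4,000 · Unit PH1: $601 · Unit 2A: $400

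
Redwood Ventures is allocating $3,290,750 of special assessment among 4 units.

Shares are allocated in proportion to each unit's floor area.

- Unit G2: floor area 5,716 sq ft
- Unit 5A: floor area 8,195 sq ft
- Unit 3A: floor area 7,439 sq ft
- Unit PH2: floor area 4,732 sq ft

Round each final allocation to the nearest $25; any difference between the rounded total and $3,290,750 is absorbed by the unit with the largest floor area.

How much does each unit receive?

Total floor area = 26,082.
Proportional shares: Unit G2 5,716/26,082 × $3,290,750 = 721,184.23; Unit 5A 8,195/26,082 × $3,290,750 = 1,033,958.14; Unit 3A 7,439/26,082 × $3,290,750 = 938,574.08; Unit PH2 4,732/26,082 × $3,290,750 = 597,033.55.
Rounded to nearest $25: Unit G2 $721,175; Unit 5A $1,033,950; Unit 3A $938,575; Unit PH2 $597,025. Sum = $3,290,725.
Difference $3,290,750 − $3,290,725 = +$25 applied to largest floor area (Unit 5A): Unit 5A becomes $1,033,975.

Unit G2: $721,175; Unit 5A: $1,033,975; Unit 3A: $938,575; Unit PH2: $597,025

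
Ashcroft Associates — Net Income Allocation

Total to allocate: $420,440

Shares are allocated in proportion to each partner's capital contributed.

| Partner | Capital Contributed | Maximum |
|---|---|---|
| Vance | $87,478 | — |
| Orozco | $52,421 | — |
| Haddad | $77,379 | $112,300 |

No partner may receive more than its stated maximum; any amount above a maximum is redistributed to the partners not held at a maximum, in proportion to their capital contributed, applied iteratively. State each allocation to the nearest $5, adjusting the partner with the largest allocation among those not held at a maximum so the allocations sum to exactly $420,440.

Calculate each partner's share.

Sum of capital contributed: 217,278.
Pro-rata shares before constraints: Vance 169,272.78; Orozco 101,436.34; Haddad 149,730.88.
Held at cap: Haddad ($112,300); remaining pool $308,140 reallocated over remaining capital contributed 139,899.
Redistributed shares: Vance 192,678.08 → $192,680; Orozco 115,461.92 → $115,460.

Vance: $192,680 | Orozco: $115,460 | Haddad: $112,300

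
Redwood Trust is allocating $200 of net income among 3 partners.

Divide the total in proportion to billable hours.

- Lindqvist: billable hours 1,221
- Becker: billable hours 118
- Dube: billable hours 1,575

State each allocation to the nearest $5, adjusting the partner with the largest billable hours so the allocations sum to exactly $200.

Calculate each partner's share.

Total billable hours = 1,221 + 118 + 1,575 = 2,914.
Proportional shares: Lindqvist 83.80; Becker 8.10; Dube 108.10.
At nearest $5: Lindqvist $85; Becker $10; Dube $110. Sum = $205.
Difference $200 − $205 = −$5 applied to largest billable hours (Dube): Dube becomes $105.

Lindqvist: $85; Becker: $10; Dube: $105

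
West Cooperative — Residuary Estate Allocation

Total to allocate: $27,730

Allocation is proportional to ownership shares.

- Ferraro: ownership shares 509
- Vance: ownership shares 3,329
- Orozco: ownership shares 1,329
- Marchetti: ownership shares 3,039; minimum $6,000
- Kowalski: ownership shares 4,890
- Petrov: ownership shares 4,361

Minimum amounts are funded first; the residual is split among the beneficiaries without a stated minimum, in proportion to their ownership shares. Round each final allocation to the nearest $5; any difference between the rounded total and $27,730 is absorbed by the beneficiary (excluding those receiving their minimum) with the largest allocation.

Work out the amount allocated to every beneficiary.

Ferraro: $765 | Vance: $5,015 | Orozco: $2,005 | Marchetti: $6,000 | Kowalski: $7,370 | Petrov: $6,575

Fund the minimums — Marchetti $6,000. Balance $21,730.
Balance split over remaining ownership shares 14,418: Ferraro 767.14 → $765; Vance 5,017.28 → $5,015; Orozco 2,002.99 → $2,005; Kowalski 7,369.93 → $7,370; Petrov 6,572.65 → $6,575.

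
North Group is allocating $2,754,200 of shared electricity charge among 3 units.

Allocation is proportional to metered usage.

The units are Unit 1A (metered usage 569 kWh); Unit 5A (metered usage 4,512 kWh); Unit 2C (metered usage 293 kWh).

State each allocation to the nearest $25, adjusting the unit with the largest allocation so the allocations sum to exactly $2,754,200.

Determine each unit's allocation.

Unit 1A: $291,625; Unit 5A: $2,312,400; Unit 2C: $150,175

Sum of metered usage: 5,374.
Raw shares: Unit 1A 569/5,374 × $2,754,200 = 291,615.15; Unit 5A 4,512/5,374 × $2,754,200 = 2,312,420.99; Unit 2C 293/5,374 × $2,754,200 = 150,163.86.
At nearest $25: Unit 1A $291,625; Unit 5A $2,312,425; Unit 2C $150,175. Sum = $2,754,225.
Difference $2,754,200 − $2,754,225 = −$25 applied to largest allocation (Unit 5A): Unit 5A becomes $2,312,400.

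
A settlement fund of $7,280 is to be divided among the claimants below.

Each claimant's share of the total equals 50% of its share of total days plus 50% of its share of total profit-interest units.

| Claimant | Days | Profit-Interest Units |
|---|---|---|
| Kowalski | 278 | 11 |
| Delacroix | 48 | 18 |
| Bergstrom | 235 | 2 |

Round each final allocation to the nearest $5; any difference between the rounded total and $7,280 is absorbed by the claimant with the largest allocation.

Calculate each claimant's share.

Totals — days 561, profit-interest units 31.
Blended shares (50% days + 50% profit-interest units): Kowalski 0.4252; Delacroix 0.3331; Bergstrom 0.2417.
Proportional shares: Kowalski 3,095.39; Delacroix 2,424.99; Bergstrom 1,759.62.
After rounding ($5): Kowalski $3,095; Delacroix $2,425; Bergstrom $1,760. Sum = $7,280.
No rounding difference to absorb.

Kowalski: $3,095; Delacroix: $2,425; Bergstrom: $1,760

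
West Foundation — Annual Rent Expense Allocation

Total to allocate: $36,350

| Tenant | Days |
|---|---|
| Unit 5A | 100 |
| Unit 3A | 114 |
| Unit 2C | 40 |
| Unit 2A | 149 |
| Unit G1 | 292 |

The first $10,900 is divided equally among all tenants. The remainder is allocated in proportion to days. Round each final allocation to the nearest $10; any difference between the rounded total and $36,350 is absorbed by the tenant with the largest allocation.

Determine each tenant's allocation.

Unit 5A: $5,840; Unit 3A: $6,350; Unit 2C: $3,640; Unit 2A: $7,640; Unit G1: $12,880

Equal tier: $10,900 ÷ 5 = $2,180 apiece.
Remainder $25,450 by days (total 695): Unit 5A 3,661.87 → $3,660; Unit 3A 4,174.53 → $4,170; Unit 2C 1,464.75 → $1,460; Unit 2A 5,456.19 → $5,460; Unit G1 10,692.66 → $10,690.
Rounding difference +$10 on remainder applied to Unit G1.
Totals: Unit 5A $2,180 + $3,660 = $5,840; Unit 3A $2,180 + $4,170 = $6,350; Unit 2C $2,180 + $1,460 = $3,640; Unit 2A $2,180 + $5,460 = $7,640; Unit G1 $2,180 + $10,700 = $12,880.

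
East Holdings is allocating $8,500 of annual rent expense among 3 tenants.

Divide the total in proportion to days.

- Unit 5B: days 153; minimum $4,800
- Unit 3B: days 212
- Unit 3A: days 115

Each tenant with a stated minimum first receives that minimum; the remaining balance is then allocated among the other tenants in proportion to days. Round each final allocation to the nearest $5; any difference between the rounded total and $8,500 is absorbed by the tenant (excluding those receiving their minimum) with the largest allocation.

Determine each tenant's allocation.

Unit 5B: $4,800; Unit 3B: $2,400; Unit 3A: $1,300

Fund the minimums — Unit 5B $4,800. Balance $3,700.
Balance split over remaining days 327: Unit 3B 2,398.78 → $2,400; Unit 3A 1,301.22 → $1,300.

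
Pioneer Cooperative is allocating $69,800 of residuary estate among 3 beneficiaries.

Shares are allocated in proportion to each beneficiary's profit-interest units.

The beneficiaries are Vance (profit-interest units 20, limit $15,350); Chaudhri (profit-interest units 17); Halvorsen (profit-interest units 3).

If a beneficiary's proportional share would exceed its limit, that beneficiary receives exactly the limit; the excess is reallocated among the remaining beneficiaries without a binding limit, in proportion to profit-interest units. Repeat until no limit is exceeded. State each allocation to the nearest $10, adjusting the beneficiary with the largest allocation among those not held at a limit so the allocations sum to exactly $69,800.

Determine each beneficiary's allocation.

Combined profit-interest units = 40.
Proportional shares (ignoring caps): Vance 34,900.00; Chaudhri 29,665.00; Halvorsen 5,235.00.
Cap binds for Vance ($15,350); balance $54,450 reallocated over remaining profit-interest units 20.
Remaining shares: Chaudhri 46,282.50 → $46,280; Halvorsen 8,167.50 → $8,170.

Vance: $15,350 · Chaudhri: $46,280 · Halvorsen: $8,170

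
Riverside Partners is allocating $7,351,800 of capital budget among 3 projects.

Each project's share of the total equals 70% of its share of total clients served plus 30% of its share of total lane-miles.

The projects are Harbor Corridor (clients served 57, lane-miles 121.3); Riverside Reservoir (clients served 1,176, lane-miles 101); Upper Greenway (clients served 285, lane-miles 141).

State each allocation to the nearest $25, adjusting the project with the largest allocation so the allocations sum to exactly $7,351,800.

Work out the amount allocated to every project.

Clients served total 1,518; lane-miles total 363.3.
Composite weights (70% clients served + 30% lane-miles): Harbor Corridor 0.1264; Riverside Reservoir 0.6257; Upper Greenway 0.2479.
Proportional shares: Harbor Corridor 929,633.18; Riverside Reservoir 4,599,981.83; Upper Greenway 1,822,184.98.
After rounding ($25): Harbor Corridor $929,625; Riverside Reservoir $4,599,975; Upper Greenway $1,822,175. Sum = $7,351,775.
Difference $7,351,800 − $7,351,775 = +$25 applied to largest allocation (Riverside Reservoir): Riverside Reservoir becomes $4,600,000.

Harbor Corridor: $929,625; Riverside Reservoir: $4,600,000; Upper Greenway: $1,822,175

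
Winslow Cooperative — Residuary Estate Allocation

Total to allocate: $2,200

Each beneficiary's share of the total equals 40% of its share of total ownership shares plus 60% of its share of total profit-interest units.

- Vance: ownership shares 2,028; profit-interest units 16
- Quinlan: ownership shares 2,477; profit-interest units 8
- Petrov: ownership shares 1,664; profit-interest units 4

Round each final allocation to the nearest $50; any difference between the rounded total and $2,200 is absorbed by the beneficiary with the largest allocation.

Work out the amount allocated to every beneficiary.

Totals — ownership shares 6,169, profit-interest units 28.
Blended shares (40% ownership shares + 60% profit-interest units): Vance 0.4744; Quinlan 0.3320; Petrov 0.1936.
Unrounded shares: Vance 1,043.58; Quinlan 730.48; Petrov 425.94.
After rounding ($50): Vance $1,050; Quinlan $750; Petrov $450. Sum = $2,250.
Difference $2,200 − $2,250 = −$50 applied to largest allocation (Vance): Vance becomes $1,000.

Vance: $1,000; Quinlan: $750; Petrov: $450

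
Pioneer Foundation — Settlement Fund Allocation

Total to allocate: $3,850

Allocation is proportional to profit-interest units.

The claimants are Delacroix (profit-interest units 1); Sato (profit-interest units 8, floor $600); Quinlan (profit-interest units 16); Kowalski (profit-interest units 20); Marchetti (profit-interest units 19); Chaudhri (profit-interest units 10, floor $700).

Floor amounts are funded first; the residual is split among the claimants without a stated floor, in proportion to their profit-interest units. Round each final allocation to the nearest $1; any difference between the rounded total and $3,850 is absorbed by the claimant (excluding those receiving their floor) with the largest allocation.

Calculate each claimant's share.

Guaranteed amounts: Sato $600; Chaudhri $700. Balance $2,550.
Balance split over remaining profit-interest units 56: Delacroix 45.54 → $46; Quinlan 728.57 → $729; Kowalski 910.71 → $911; Marchetti 865.18 → $865.
Rounding difference −$1 applied to Kowalski → $910.

Delacroix: $46 | Sato: $600 | Quinlan: $729 | Kowalski: $910 | Marchetti: $865 | Chaudhri: $700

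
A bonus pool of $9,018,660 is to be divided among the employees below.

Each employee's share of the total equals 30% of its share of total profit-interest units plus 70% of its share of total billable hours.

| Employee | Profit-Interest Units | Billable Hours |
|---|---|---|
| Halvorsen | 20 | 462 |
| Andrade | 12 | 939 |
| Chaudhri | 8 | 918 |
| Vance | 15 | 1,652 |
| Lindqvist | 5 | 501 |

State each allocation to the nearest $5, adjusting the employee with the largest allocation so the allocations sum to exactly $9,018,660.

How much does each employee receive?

Totals — profit-interest units 60, billable hours 4,472.
Composite weights (30% profit-interest units + 70% billable hours): Halvorsen 0.1723; Andrade 0.2070; Chaudhri 0.1837; Vance 0.3336; Lindqvist 0.1034.
Pro-rata amounts: Halvorsen 1,554,065.16; Andrade 1,866,693.22; Chaudhri 1,656,674.60; Vance 3,008,505.59; Lindqvist 932,721.43.
After rounding ($5): Halvorsen $1,554,065; Andrade $1,866,695; Chaudhri $1,656,675; Vance $3,008,505; Lindqvist $932,720. Sum = $9,018,660.
No rounding difference to absorb.

Halvorsen: $1,554,065; Andrade: $1,866,695; Chaudhri: $1,656,675; Vance: $3,008,505; Lindqvist: $932,720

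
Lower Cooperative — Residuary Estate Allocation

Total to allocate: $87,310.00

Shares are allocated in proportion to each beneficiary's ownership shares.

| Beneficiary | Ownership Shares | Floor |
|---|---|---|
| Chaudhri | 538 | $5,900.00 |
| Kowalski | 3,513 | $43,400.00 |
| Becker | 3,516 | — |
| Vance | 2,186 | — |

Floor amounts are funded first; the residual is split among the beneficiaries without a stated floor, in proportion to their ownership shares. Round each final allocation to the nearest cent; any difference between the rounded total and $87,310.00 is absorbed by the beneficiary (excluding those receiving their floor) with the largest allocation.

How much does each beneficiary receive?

Chaudhri: $5,900.00; Kowalski: $43,400.00; Becker: $23,437.94; Vance: $14,572.06

Guaranteed amounts: Chaudhri $5,900.00; Kowalski $43,400.00. Residual $38,010.00.
Residual split over remaining ownership shares 5,702: Becker 23,437.9446 → $23,437.94; Vance 14,572.0554 → $14,572.06.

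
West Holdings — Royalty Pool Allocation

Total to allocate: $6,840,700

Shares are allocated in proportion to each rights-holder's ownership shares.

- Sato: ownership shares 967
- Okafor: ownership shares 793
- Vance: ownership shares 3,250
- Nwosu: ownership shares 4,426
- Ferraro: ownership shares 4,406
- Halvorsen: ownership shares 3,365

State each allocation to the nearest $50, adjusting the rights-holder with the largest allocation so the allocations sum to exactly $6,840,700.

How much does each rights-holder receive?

Sum of ownership shares: 17,207.
Raw shares: Sato 967/17,207 × $6,840,700 = 384,434.06; Okafor 793/17,207 × $6,840,700 = 315,259.78; Vance 3,250/17,207 × $6,840,700 = 1,292,048.29; Nwosu 4,426/17,207 × $6,840,700 = 1,759,571.00; Ferraro 4,406/17,207 × $6,840,700 = 1,751,619.93; Halvorsen 3,365/17,207 × $6,840,700 = 1,337,766.93.
Rounded to nearest $50: Sato $384,450; Okafor $315,250; Vance $1,292,050; Nwosu $1,759,550; Ferraro $1,751,600; Halvorsen $1,337,750. Sum = $6,840,650.
Difference $6,840,700 − $6,840,650 = +$50 applied to largest allocation (Nwosu): Nwosu becomes $1,759,600.

Sato: $384,450 | Okafor: $315,250 | Vance: $1,292,050 | Nwosu: $1,759,600 | Ferraro: $1,751,600 | Halvorsen: $1,337,750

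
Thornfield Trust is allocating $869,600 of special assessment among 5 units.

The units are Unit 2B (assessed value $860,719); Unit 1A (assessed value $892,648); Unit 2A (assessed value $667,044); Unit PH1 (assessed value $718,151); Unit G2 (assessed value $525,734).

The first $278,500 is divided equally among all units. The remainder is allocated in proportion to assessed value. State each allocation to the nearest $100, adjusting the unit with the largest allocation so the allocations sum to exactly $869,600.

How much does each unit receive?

Equal tier: $278,500 ÷ 5 = $55,700 apiece.
Remainder $591,100 by assessed value (total 3,664,296): Unit 2B 138,845.50 → $138,800; Unit 1A 143,996.07 → $144,000; Unit 2A 107,603.13 → $107,600; Unit PH1 115,847.37 → $115,800; Unit G2 84,807.93 → $84,800.
Rounding difference +$100 on remainder applied to Unit 1A.
Totals: Unit 2B $55,700 + $138,800 = $194,500; Unit 1A $55,700 + $144,100 = $199,800; Unit 2A $55,700 + $107,600 = $163,300; Unit PH1 $55,700 + $115,800 = $171,500; Unit G2 $55,700 + $84,800 = $140,500.

Unit 2B: $194,500 | Unit 1A: $199,800 | Unit 2A: $163,300 | Unit PH1: $171,500 | Unit G2: $140,500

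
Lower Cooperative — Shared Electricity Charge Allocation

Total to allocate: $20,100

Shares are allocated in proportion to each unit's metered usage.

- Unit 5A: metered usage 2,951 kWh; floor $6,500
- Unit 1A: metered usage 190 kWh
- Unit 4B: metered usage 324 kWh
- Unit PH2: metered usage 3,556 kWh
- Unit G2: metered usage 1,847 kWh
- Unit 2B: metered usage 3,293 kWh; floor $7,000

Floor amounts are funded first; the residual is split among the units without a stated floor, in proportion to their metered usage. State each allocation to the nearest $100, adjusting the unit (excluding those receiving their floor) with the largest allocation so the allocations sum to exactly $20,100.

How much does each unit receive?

Unit 5A: $6,500; Unit 1A: $200; Unit 4B: $400; Unit PH2: $3,900; Unit G2: $2,100; Unit 2B: $7,000

Minimums first: Unit 5A $6,500; Unit 2B $7,000. Balance $6,600.
Balance split over remaining metered usage 5,917: Unit 1A 211.93 → $200; Unit 4B 361.40 → $400; Unit PH2 3,966.47 → $4,000; Unit G2 2,060.20 → $2,100.
Rounding difference −$100 applied to Unit PH2 → $3,900.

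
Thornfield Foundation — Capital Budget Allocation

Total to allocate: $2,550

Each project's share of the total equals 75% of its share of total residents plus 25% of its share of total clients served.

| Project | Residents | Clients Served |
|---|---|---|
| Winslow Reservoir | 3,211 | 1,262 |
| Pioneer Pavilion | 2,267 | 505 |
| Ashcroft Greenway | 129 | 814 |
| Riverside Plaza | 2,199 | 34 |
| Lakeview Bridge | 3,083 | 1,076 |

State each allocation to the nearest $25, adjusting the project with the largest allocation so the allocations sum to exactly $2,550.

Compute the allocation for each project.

Winslow Reservoir: $775 | Pioneer Pavilion: $475 | Ashcroft Greenway: $175 | Riverside Plaza: $400 | Lakeview Bridge: $725

Residents total 10,889; clients served total 3,691.
Blended shares (75% residents + 25% clients served): Winslow Reservoir 0.3066; Pioneer Pavilion 0.1903; Ashcroft Greenway 0.0640; Riverside Plaza 0.1538; Lakeview Bridge 0.2852.
Proportional shares: Winslow Reservoir 781.94; Pioneer Pavilion 485.39; Ashcroft Greenway 163.25; Riverside Plaza 392.10; Lakeview Bridge 727.33.
After rounding ($25): Winslow Reservoir $775; Pioneer Pavilion $475; Ashcroft Greenway $175; Riverside Plaza $400; Lakeview Bridge $725. Sum = $2,550.
Rounded total matches; no reconciliation needed.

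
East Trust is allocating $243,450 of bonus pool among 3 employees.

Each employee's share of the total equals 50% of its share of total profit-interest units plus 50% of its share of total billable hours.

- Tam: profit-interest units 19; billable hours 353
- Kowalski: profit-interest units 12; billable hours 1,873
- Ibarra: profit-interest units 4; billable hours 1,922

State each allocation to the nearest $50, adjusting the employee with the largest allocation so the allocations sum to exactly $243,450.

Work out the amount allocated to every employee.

Tam: $76,450 · Kowalski: $96,700 · Ibarra: $70,300

Totals — profit-interest units 35, billable hours 4,148.
Blended shares (50% profit-interest units + 50% billable hours): Tam 0.3140; Kowalski 0.3972; Ibarra 0.2888.
Unrounded shares: Tam 76,438.24; Kowalski 96,698.35; Ibarra 70,313.42.
Rounded to nearest $50: Tam $76,450; Kowalski $96,700; Ibarra $70,300. Sum = $243,450.
No rounding difference to absorb.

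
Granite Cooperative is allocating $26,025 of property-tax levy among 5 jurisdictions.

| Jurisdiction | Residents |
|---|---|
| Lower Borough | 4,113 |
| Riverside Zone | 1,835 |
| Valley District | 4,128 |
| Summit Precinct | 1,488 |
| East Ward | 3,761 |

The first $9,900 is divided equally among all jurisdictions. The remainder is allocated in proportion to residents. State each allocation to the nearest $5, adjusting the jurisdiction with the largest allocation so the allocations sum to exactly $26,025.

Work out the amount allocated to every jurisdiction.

Lower Borough: $6,310 · Riverside Zone: $3,910 · Valley District: $6,325 · Summit Precinct: $3,545 · East Ward: $5,935

Equal tier: $9,900 ÷ 5 = $1,980 apiece.
Remainder $16,125 by residents (total 15,325): Lower Borough 4,327.71 → $4,330; Riverside Zone 1,930.79 → $1,930; Valley District 4,343.49 → $4,345; Summit Precinct 1,565.68 → $1,565; East Ward 3,957.33 → $3,955.
Totals: Lower Borough $1,980 + $4,330 = $6,310; Riverside Zone $1,980 + $1,930 = $3,910; Valley District $1,980 + $4,345 = $6,325; Summit Precinct $1,980 + $1,565 = $3,545; East Ward $1,980 + $3,955 = $5,935.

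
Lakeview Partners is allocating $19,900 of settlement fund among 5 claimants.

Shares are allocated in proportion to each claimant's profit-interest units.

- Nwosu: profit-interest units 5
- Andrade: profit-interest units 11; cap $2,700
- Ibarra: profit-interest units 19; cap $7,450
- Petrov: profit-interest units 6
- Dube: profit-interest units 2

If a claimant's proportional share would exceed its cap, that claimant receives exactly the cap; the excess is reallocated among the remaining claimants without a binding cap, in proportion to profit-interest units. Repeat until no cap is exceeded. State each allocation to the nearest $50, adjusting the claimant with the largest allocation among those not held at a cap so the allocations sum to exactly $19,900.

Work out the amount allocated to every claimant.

Nwosu: $3,750; Andrade: $2,700; Ibarra: $7,450; Petrov: $4,500; Dube: $1,500

Profit-interest units total: 43.
Unconstrained shares: Nwosu 2,313.95; Andrade 5,090.70; Ibarra 8,793.02; Petrov 2,776.74; Dube 925.58.
Held at cap: Andrade ($2,700), Ibarra ($7,450); residual $9,750 reallocated over remaining profit-interest units 13.
Remaining shares: Nwosu 3,750.00 → $3,750; Petrov 4,500.00 → $4,500; Dube 1,500.00 → $1,500.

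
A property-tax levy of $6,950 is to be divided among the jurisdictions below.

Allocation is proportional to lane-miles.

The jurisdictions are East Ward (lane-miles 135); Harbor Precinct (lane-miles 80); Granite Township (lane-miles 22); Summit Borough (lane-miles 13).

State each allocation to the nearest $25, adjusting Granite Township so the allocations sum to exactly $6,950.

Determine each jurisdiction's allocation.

Lane-miles total: 250.
Proportional shares: East Ward 135/250 × $6,950 = 3,753.00; Harbor Precinct 80/250 × $6,950 = 2,224.00; Granite Township 22/250 × $6,950 = 611.60; Summit Borough 13/250 × $6,950 = 361.40.
After rounding ($25): East Ward $3,750; Harbor Precinct $2,225; Granite Township $600; Summit Borough $350. Sum = $6,925.
Difference $6,950 − $6,925 = +$25 applied to Granite Township: Granite Township becomes $625.

East Ward: $3,750 · Harbor Precinct: $2,225 · Granite Township: $625 · Summit Borough: $350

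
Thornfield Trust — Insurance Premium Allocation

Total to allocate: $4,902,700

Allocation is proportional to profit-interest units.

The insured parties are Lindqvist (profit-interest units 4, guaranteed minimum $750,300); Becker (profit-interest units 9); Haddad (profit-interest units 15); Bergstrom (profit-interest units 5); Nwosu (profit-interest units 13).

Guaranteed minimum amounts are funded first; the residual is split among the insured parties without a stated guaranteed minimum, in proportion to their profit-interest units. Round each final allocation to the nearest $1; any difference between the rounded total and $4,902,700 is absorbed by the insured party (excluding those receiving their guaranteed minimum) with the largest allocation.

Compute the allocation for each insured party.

Guaranteed amounts: Lindqvist $750,300. Residual $4,152,400.
Residual split over remaining profit-interest units 42: Becker 889,800.00 → $889,800; Haddad 1,483,000.00 → $1,483,000; Bergstrom 494,333.33 → $494,333; Nwosu 1,285,266.67 → $1,285,267.

Lindqvist: $750,300 · Becker: $889,800 · Haddad: $1,483,000 · Bergstrom: $494,333 · Nwosu: $1,285,267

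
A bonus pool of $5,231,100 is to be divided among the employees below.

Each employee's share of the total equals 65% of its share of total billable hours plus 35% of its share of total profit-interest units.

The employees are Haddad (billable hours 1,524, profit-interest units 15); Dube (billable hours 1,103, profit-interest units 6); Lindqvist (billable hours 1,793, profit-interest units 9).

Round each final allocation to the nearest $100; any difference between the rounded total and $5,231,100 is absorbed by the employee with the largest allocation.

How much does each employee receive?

Haddad: $2,087,800 · Dube: $1,214,700 · Lindqvist: $1,928,600

Billable hours total 4,420; profit-interest units total 30.
Combined weights (65% billable hours + 35% profit-interest units): Haddad 0.3991; Dube 0.2322; Lindqvist 0.3687.
Pro-rata amounts: Haddad 2,087,824.32; Dube 1,214,692.19; Lindqvist 1,928,583.49.
After rounding ($100): Haddad $2,087,800; Dube $1,214,700; Lindqvist $1,928,600. Sum = $5,231,100.
Sum already equals the total — no adjustment.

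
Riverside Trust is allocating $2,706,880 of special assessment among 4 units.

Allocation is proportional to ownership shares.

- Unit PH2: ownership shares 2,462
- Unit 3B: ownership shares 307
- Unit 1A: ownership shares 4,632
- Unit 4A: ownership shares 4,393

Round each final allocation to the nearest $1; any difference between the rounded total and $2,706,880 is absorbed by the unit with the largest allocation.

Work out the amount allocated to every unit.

Unit PH2: $565,062 | Unit 3B: $70,461 | Unit 1A: $1,063,105 | Unit 4A: $1,008,252

Combined ownership shares = 11,794.
Proportional shares: Unit PH2 2,462/11,794 × $2,706,880 = 565,061.77; Unit 3B 307/11,794 × $2,706,880 = 70,460.59; Unit 1A 4,632/11,794 × $2,706,880 = 1,063,105.66; Unit 4A 4,393/11,794 × $2,706,880 = 1,008,251.98.
At nearest $1: Unit PH2 $565,062; Unit 3B $70,461; Unit 1A $1,063,106; Unit 4A $1,008,252. Sum = $2,706,881.
Difference $2,706,880 − $2,706,881 = −$1 applied to largest allocation (Unit 1A): Unit 1A becomes $1,063,105.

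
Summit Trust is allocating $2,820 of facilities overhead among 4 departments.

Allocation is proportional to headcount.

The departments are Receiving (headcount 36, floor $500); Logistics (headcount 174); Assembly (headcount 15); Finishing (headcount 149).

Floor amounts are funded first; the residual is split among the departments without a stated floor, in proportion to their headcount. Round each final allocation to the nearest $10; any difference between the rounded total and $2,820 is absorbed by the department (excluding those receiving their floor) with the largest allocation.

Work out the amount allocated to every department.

Minimums first: Receiving $500. Balance $2,320.
Balance split over remaining headcount 338: Logistics 1,194.32 → $1,190; Assembly 102.96 → $100; Finishing 1,022.72 → $1,020.
Rounding difference +$10 applied to Logistics → $1,200.

Receiving: $500 · Logistics: $1,200 · Assembly: $100 · Finishing: $1,020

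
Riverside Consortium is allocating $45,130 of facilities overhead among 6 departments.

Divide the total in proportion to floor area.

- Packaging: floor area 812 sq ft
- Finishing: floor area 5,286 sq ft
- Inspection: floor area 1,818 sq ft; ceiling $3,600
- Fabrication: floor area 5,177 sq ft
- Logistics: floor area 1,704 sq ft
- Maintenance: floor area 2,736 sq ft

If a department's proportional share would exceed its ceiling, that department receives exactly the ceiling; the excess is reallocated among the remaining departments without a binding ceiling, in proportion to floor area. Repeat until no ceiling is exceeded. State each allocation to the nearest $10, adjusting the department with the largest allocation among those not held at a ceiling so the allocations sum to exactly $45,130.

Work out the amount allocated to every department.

Combined floor area = 17,533.
Pro-rata shares before constraints: Packaging 2,090.09; Finishing 13,606.18; Inspection 4,679.54; Fabrication 13,325.62; Logistics 4,386.10; Maintenance 7,042.47.
Cap binds for Inspection ($3,600); remaining pool $41,530 reallocated over remaining floor area 15,715.
Shares after redistribution: Packaging 2,145.87 → $2,150; Finishing 13,969.30 → $13,970; Fabrication 13,681.25 → $13,680; Logistics 4,503.16 → $4,500; Maintenance 7,230.42 → $7,230.

Packaging: $2,150 · Finishing: $13,970 · Inspection: $3,600 · Fabrication: $13,680 · Logistics: $4,500 · Maintenance: $7,230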